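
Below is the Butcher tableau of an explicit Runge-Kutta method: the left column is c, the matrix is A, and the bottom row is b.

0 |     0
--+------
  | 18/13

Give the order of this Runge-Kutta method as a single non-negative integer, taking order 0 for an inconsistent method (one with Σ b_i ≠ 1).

b = (18/13)
c = (0)
Σ b_i: 18/13·1 = 18/13 ≠ 1 ⇒ order 0.

0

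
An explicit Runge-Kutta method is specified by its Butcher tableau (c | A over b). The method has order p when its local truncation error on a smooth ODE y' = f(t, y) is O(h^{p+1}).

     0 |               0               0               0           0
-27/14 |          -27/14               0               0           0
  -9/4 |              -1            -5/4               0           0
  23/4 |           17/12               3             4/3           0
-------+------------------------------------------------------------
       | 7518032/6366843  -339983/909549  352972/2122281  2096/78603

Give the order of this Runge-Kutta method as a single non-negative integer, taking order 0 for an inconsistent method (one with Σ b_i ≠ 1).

b = (7518032/6366843, -339983/909549, 352972/2122281, 2096/78603)
c = (0, -27/14, -9/4, 23/4)
Ac = (0, 0, 135/56, -123/14)
Σ b_i: 7518032/6366843·1 + (-339983/909549)·1 + 352972/2122281·1 + 2096/78603·1 = 1 ✓
b·c: (-339983/909549)·(-27/14) + 352972/2122281·(-9/4) + 2096/78603·23/4 = 1/2 ✓
b·c²: (-339983/909549)·729/196 + 352972/2122281·81/16 + 2096/78603·529/16 = 1/3 ✓
b·Ac: 352972/2122281·135/56 + 2096/78603·(-123/14) = 1/6 ✓
b·c³: (-339983/909549)·(-19683/2744) + 352972/2122281·(-729/64) + 2096/78603·12167/64 = 51555163/8803536 ≠ 1/4 ⇒ order 3.
b·(c∘Ac): 352972/2122281·(-1215/224) + 2096/78603·(-2829/56) = -3300173/1467256 ≠ 1/8
b·Ac²: 352972/2122281·(-3645/784) + 2096/78603·1755/98 = -216945/733628 ≠ 1/12
b·A²c: 2096/78603·45/14 = 15720/183407 ≠ 1/24

3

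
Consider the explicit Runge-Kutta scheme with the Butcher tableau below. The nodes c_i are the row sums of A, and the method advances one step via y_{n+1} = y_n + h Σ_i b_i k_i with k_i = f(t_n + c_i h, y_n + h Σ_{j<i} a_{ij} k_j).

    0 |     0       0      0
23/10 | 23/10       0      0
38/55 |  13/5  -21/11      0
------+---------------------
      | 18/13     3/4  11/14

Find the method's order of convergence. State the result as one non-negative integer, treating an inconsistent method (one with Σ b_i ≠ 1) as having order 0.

0

b = (18/13, 3/4, 11/14)
c = (0, 23/10, 38/55)
Ac = (0, 0, -483/110)
Σ b_i: 18/13·1 + 3/4·1 + 11/14·1 = 1063/364 ≠ 1 ⇒ order 0.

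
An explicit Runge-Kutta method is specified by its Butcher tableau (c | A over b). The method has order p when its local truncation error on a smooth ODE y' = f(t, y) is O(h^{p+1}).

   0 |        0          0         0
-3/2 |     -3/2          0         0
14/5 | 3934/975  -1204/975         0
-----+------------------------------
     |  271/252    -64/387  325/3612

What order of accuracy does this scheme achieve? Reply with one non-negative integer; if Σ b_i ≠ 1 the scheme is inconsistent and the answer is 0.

b = (271/252, -64/387, 325/3612)
c = (0, -3/2, 14/5)
Ac = (0, 0, 602/325)
Σ b_i: 271/252·1 + (-64/387)·1 + 325/3612·1 = 1 ✓
b·c: (-64/387)·(-3/2) + 325/3612·14/5 = 1/2 ✓
b·c²: (-64/387)·9/4 + 325/3612·196/25 = 1/3 ✓
b·Ac: 325/3612·602/325 = 1/6 ✓; 3 stages ⇒ order 3.

3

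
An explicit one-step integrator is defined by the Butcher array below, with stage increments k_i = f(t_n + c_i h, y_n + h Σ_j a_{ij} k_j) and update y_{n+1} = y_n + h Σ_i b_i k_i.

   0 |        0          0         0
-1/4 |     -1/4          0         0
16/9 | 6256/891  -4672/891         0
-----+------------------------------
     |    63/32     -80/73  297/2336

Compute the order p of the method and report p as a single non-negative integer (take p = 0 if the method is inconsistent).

b = (63/32, -80/73, 297/2336)
c = (0, -1/4, 16/9)
Ac = (0, 0, 1168/891)
Σ b_i: 63/32·1 + (-80/73)·1 + 297/2336·1 = 1 ✓
b·c: (-80/73)·(-1/4) + 297/2336·16/9 = 1/2 ✓
b·c²: (-80/73)·1/16 + 297/2336·256/81 = 1/3 ✓
b·Ac: 297/2336·1168/891 = 1/6 ✓; 3 stages ⇒ order 3.

3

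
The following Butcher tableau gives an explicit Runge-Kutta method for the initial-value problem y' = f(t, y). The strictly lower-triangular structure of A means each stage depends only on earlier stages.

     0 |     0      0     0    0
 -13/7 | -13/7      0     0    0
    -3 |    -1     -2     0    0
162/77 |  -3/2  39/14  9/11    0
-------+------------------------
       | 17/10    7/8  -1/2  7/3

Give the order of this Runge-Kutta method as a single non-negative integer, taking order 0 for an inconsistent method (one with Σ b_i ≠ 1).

0

b = (17/10, 7/8, -1/2, 7/3)
c = (0, -13/7, -3, 162/77)
Ac = (0, 0, 26/7, -8223/1078)
Σ b_i: 17/10·1 + 7/8·1 + (-1/2)·1 + 7/3·1 = 529/120 ≠ 1 ⇒ order 0.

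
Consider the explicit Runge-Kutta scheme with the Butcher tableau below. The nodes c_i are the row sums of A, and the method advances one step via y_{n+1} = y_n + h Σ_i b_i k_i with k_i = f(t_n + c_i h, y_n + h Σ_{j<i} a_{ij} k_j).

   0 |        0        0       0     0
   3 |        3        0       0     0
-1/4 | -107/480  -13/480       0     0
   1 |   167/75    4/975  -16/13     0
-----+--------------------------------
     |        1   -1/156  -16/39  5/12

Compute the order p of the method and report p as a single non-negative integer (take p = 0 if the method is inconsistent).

4

b = (1, -1/156, -16/39, 5/12)
c = (0, 3, -1/4, 1)
Ac = (0, 0, -13/160, 8/25)
Σ b_i: 1·1 + (-1/156)·1 + (-16/39)·1 + 5/12·1 = 1 ✓
b·c: (-1/156)·3 + (-16/39)·(-1/4) + 5/12·1 = 1/2 ✓
b·c²: (-1/156)·9 + (-16/39)·1/16 + 5/12·1 = 1/3 ✓
b·Ac: (-16/39)·(-13/160) + 5/12·8/25 = 1/6 ✓
b·c³: (-1/156)·27 + (-16/39)·(-1/64) + 5/12·1 = 1/4 ✓
b·(c∘Ac): (-16/39)·13/640 + 5/12·8/25 = 1/8 ✓
b·Ac²: (-16/39)·(-39/160) + 5/12·(-1/25) = 1/12 ✓
b·A²c: 5/12·1/10 = 1/24 ✓; 4 stages ⇒ order 4.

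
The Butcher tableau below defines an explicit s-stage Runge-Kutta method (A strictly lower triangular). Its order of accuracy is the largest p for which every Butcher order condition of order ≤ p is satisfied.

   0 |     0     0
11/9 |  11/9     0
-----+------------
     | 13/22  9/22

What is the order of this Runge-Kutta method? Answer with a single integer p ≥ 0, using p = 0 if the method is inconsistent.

2

b = (13/22, 9/22)
c = (0, 11/9)
Σ b_i: 13/22·1 + 9/22·1 = 1 ✓
b·c: 9/22·11/9 = 1/2 ✓; 2 stages ⇒ order 2.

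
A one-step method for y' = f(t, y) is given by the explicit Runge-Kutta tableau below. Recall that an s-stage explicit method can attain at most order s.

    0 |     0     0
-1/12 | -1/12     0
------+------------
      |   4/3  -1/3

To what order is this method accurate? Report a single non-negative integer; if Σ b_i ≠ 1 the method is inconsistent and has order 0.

b = (4/3, -1/3)
c = (0, -1/12)
Σ b_i: 4/3·1 + (-1/3)·1 = 1 ✓
b·c: (-1/3)·(-1/12) = 1/36 ≠ 1/2 ⇒ order 1.

1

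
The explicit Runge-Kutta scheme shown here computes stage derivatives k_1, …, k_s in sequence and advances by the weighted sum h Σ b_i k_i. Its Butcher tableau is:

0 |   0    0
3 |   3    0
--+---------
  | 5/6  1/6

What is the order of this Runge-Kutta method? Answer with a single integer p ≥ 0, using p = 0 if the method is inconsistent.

2

b = (5/6, 1/6)
c = (0, 3)
Σ b_i: 5/6·1 + 1/6·1 = 1 ✓
b·c: 1/6·3 = 1/2 ✓; 2 stages ⇒ order 2.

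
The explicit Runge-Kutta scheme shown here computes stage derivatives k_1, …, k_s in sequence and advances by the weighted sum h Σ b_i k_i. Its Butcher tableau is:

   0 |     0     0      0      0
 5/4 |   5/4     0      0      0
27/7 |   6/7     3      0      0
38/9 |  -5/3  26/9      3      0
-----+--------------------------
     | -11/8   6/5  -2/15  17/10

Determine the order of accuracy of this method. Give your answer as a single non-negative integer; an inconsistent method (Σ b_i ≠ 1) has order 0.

b = (-11/8, 6/5, -2/15, 17/10)
c = (0, 5/4, 27/7, 38/9)
Ac = (0, 0, 15/4, 1913/126)
Σ b_i: (-11/8)·1 + 6/5·1 + (-2/15)·1 + 17/10·1 = 167/120 ≠ 1 ⇒ order 0.

0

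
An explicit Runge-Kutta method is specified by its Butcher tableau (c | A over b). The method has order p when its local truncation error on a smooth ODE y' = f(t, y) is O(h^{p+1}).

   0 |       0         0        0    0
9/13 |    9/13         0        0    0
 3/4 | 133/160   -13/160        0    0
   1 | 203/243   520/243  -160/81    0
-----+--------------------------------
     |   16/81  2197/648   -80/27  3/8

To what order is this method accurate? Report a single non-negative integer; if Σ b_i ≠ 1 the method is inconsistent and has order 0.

4

b = (16/81, 2197/648, -80/27, 3/8)
c = (0, 9/13, 3/4, 1)
Ac = (0, 0, -9/160, 0)
Σ b_i: 16/81·1 + 2197/648·1 + (-80/27)·1 + 3/8·1 = 1 ✓
b·c: 2197/648·9/13 + (-80/27)·3/4 + 3/8·1 = 1/2 ✓
b·c²: 2197/648·81/169 + (-80/27)·9/16 + 3/8·1 = 1/3 ✓
b·Ac: (-80/27)·(-9/160) = 1/6 ✓
b·c³: 2197/648·729/2197 + (-80/27)·27/64 + 3/8·1 = 1/4 ✓
b·(c∘Ac): (-80/27)·(-27/640) = 1/8 ✓
b·Ac²: (-80/27)·(-81/2080) + 3/8·(-10/117) = 1/12 ✓
b·A²c: 3/8·1/9 = 1/24 ✓; 4 stages ⇒ order 4.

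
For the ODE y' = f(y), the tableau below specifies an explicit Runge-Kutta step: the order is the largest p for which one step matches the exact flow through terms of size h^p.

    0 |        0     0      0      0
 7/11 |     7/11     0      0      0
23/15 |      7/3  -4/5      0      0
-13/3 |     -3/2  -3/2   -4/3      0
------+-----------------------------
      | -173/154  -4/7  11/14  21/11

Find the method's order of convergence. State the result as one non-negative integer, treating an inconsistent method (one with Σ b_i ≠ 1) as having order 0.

1

b = (-173/154, -4/7, 11/14, 21/11)
c = (0, 7/11, 23/15, -13/3)
Ac = (0, 0, -28/55, -2969/990)
Σ b_i: (-173/154)·1 + (-4/7)·1 + 11/14·1 + 21/11·1 = 1 ✓
b·c: (-4/7)·7/11 + 11/14·23/15 + 21/11·(-13/3) = -17167/2310 ≠ 1/2 ⇒ order 1.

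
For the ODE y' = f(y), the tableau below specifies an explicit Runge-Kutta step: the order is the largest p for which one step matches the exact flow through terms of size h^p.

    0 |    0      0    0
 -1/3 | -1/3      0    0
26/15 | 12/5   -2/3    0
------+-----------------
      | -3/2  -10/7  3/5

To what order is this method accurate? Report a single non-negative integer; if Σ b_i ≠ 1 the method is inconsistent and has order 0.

0

b = (-3/2, -10/7, 3/5)
c = (0, -1/3, 26/15)
Ac = (0, 0, 2/9)
Σ b_i: (-3/2)·1 + (-10/7)·1 + 3/5·1 = -163/70 ≠ 1 ⇒ order 0.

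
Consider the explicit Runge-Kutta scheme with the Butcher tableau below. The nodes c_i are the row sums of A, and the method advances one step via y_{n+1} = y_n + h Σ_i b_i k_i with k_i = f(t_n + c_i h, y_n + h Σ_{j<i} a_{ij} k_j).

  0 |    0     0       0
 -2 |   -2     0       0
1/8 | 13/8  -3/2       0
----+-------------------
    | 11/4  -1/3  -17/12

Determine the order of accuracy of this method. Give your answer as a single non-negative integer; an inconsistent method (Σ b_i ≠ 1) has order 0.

1

b = (11/4, -1/3, -17/12)
c = (0, -2, 1/8)
Ac = (0, 0, 3)
Σ b_i: 11/4·1 + (-1/3)·1 + (-17/12)·1 = 1 ✓
b·c: (-1/3)·(-2) + (-17/12)·1/8 = 47/96 ≠ 1/2 ⇒ order 1.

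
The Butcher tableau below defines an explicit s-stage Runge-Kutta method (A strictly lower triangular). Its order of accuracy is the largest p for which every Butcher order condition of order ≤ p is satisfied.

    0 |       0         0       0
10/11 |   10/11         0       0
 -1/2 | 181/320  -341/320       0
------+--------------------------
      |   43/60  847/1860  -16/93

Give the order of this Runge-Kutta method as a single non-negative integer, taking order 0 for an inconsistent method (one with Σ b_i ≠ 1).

b = (43/60, 847/1860, -16/93)
c = (0, 10/11, -1/2)
Ac = (0, 0, -31/32)
Σ b_i: 43/60·1 + 847/1860·1 + (-16/93)·1 = 1 ✓
b·c: 847/1860·10/11 + (-16/93)·(-1/2) = 1/2 ✓
b·c²: 847/1860·100/121 + (-16/93)·1/4 = 1/3 ✓
b·Ac: (-16/93)·(-31/32) = 1/6 ✓; 3 stages ⇒ order 3.

3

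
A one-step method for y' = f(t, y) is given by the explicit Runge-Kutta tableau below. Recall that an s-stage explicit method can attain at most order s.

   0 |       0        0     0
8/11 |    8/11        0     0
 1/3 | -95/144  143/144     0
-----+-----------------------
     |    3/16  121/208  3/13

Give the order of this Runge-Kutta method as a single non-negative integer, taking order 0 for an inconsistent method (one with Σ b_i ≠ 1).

3

b = (3/16, 121/208, 3/13)
c = (0, 8/11, 1/3)
Ac = (0, 0, 13/18)
Σ b_i: 3/16·1 + 121/208·1 + 3/13·1 = 1 ✓
b·c: 121/208·8/11 + 3/13·1/3 = 1/2 ✓
b·c²: 121/208·64/121 + 3/13·1/9 = 1/3 ✓
b·Ac: 3/13·13/18 = 1/6 ✓; 3 stages ⇒ order 3.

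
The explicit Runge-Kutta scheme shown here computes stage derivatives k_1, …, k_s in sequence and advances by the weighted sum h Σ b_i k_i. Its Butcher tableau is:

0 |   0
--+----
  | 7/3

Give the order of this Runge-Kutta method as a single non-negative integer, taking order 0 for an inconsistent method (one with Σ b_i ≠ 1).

b = (7/3)
c = (0)
Σ b_i: 7/3·1 = 7/3 ≠ 1 ⇒ order 0.

0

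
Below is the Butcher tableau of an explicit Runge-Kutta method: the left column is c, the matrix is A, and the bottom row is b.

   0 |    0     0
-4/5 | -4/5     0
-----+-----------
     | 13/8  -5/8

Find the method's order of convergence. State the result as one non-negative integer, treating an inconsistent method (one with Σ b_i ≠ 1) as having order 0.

2

b = (13/8, -5/8)
c = (0, -4/5)
Σ b_i: 13/8·1 + (-5/8)·1 = 1 ✓
b·c: (-5/8)·(-4/5) = 1/2 ✓; 2 stages ⇒ order 2.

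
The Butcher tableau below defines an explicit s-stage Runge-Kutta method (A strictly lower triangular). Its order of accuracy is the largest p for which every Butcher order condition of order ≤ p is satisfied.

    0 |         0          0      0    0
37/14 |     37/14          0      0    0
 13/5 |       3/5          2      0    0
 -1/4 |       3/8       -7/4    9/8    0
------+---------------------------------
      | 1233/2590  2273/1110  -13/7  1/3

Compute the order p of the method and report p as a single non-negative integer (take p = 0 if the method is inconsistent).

b = (1233/2590, 2273/1110, -13/7, 1/3)
c = (0, 37/14, 13/5, -1/4)
Ac = (0, 0, 37/7, -17/10)
Σ b_i: 1233/2590·1 + 2273/1110·1 + (-13/7)·1 + 1/3·1 = 1 ✓
b·c: 2273/1110·37/14 + (-13/7)·13/5 + 1/3·(-1/4) = 1/2 ✓
b·c²: 2273/1110·1369/196 + (-13/7)·169/25 + 1/3·1/16 = 34681/19600 ≠ 1/3 ⇒ order 2.
b·Ac: (-13/7)·37/7 + 1/3·(-17/10) = -15263/1470 ≠ 1/6

2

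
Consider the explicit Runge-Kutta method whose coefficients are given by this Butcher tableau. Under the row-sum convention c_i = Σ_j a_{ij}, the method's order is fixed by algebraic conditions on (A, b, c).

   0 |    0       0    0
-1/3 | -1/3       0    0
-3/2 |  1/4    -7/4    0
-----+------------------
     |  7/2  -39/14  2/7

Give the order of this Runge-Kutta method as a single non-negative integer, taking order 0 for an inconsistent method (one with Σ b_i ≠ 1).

3

b = (7/2, -39/14, 2/7)
c = (0, -1/3, -3/2)
Ac = (0, 0, 7/12)
Σ b_i: 7/2·1 + (-39/14)·1 + 2/7·1 = 1 ✓
b·c: (-39/14)·(-1/3) + 2/7·(-3/2) = 1/2 ✓
b·c²: (-39/14)·1/9 + 2/7·9/4 = 1/3 ✓
b·Ac: 2/7·7/12 = 1/6 ✓; 3 stages ⇒ order 3.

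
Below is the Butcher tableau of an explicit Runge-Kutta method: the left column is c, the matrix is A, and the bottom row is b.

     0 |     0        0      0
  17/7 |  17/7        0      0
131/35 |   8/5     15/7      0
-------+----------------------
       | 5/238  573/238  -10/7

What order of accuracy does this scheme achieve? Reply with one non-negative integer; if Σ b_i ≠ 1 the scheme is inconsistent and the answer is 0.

2

b = (5/238, 573/238, -10/7)
c = (0, 17/7, 131/35)
Ac = (0, 0, 255/49)
Σ b_i: 5/238·1 + 573/238·1 + (-10/7)·1 = 1 ✓
b·c: 573/238·17/7 + (-10/7)·131/35 = 1/2 ✓
b·c²: 573/238·289/49 + (-10/7)·17161/1225 = -19939/3430 ≠ 1/3 ⇒ order 2.
b·Ac: (-10/7)·255/49 = -2550/343 ≠ 1/6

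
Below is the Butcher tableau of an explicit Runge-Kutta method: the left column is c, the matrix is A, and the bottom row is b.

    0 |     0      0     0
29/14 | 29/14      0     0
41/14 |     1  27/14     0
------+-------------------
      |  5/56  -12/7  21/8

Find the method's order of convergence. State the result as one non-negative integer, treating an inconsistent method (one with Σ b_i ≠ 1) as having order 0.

1

b = (5/56, -12/7, 21/8)
c = (0, 29/14, 41/14)
Ac = (0, 0, 783/196)
Σ b_i: 5/56·1 + (-12/7)·1 + 21/8·1 = 1 ✓
b·c: (-12/7)·29/14 + 21/8·41/14 = 3243/784 ≠ 1/2 ⇒ order 1.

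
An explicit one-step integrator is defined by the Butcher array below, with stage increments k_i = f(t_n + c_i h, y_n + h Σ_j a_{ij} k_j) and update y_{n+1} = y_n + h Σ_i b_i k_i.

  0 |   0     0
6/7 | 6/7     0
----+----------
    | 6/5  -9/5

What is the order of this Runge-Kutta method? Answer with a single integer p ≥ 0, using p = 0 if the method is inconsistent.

b = (6/5, -9/5)
c = (0, 6/7)
Σ b_i: 6/5·1 + (-9/5)·1 = -3/5 ≠ 1 ⇒ order 0.

0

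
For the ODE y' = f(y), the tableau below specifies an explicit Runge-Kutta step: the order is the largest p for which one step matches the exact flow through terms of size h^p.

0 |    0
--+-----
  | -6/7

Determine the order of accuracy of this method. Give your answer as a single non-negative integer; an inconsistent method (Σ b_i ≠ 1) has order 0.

b = (-6/7)
c = (0)
Σ b_i: (-6/7)·1 = -6/7 ≠ 1 ⇒ order 0.

0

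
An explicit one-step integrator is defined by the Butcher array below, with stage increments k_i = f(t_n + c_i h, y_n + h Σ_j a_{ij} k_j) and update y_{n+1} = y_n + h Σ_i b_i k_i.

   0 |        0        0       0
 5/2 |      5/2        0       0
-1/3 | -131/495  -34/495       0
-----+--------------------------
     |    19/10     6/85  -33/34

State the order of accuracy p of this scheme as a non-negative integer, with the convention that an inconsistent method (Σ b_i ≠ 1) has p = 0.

b = (19/10, 6/85, -33/34)
c = (0, 5/2, -1/3)
Ac = (0, 0, -17/99)
Σ b_i: 19/10·1 + 6/85·1 + (-33/34)·1 = 1 ✓
b·c: 6/85·5/2 + (-33/34)·(-1/3) = 1/2 ✓
b·c²: 6/85·25/4 + (-33/34)·1/9 = 1/3 ✓
b·Ac: (-33/34)·(-17/99) = 1/6 ✓; 3 stages ⇒ order 3.

3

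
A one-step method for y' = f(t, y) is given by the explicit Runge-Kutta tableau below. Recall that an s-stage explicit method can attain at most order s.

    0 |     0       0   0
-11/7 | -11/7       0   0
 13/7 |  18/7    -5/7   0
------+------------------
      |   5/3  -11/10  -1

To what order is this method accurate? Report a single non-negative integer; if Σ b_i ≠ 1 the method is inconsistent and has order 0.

0

b = (5/3, -11/10, -1)
c = (0, -11/7, 13/7)
Ac = (0, 0, 55/49)
Σ b_i: 5/3·1 + (-11/10)·1 + (-1)·1 = -13/30 ≠ 1 ⇒ order 0.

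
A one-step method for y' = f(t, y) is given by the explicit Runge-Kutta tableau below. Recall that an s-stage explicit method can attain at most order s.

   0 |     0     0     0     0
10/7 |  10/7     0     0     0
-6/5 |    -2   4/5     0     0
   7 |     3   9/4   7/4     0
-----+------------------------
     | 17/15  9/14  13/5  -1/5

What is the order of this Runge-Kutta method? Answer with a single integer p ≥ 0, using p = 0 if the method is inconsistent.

0

b = (17/15, 9/14, 13/5, -1/5)
c = (0, 10/7, -6/5, 7)
Ac = (0, 0, 8/7, 39/35)
Σ b_i: 17/15·1 + 9/14·1 + 13/5·1 + (-1/5)·1 = 877/210 ≠ 1 ⇒ order 0.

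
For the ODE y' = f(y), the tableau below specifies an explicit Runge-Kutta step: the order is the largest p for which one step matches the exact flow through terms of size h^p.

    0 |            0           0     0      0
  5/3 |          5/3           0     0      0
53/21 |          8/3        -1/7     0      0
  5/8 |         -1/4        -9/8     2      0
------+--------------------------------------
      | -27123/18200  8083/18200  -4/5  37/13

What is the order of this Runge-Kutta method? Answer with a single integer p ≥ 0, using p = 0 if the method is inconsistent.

2

b = (-27123/18200, 8083/18200, -4/5, 37/13)
c = (0, 5/3, 53/21, 5/8)
Ac = (0, 0, -5/21, 533/168)
Σ b_i: (-27123/18200)·1 + 8083/18200·1 + (-4/5)·1 + 37/13·1 = 1 ✓
b·c: 8083/18200·5/3 + (-4/5)·53/21 + 37/13·5/8 = 1/2 ✓
b·c²: 8083/18200·25/9 + (-4/5)·2809/441 + 37/13·25/64 = -1681829/611520 ≠ 1/3 ⇒ order 2.
b·Ac: (-4/5)·(-5/21) + 37/13·533/168 = 1549/168 ≠ 1/6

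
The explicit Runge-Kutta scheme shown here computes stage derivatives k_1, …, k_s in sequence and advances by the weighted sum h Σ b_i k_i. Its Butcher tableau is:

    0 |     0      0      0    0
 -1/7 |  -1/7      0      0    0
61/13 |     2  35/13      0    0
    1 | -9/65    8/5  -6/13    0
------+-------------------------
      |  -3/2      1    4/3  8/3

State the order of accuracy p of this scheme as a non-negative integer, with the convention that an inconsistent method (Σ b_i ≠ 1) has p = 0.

0

b = (-3/2, 1, 4/3, 8/3)
c = (0, -1/7, 61/13, 1)
Ac = (0, 0, -5/13, -14162/5915)
Σ b_i: (-3/2)·1 + 1·1 + 4/3·1 + 8/3·1 = 7/2 ≠ 1 ⇒ order 0.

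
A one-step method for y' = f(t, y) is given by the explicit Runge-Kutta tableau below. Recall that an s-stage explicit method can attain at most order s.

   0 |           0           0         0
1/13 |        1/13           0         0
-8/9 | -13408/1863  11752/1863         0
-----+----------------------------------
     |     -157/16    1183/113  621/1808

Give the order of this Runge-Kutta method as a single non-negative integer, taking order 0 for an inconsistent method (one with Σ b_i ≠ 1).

3

b = (-157/16, 1183/113, 621/1808)
c = (0, 1/13, -8/9)
Ac = (0, 0, 904/1863)
Σ b_i: (-157/16)·1 + 1183/113·1 + 621/1808·1 = 1 ✓
b·c: 1183/113·1/13 + 621/1808·(-8/9) = 1/2 ✓
b·c²: 1183/113·1/169 + 621/1808·64/81 = 1/3 ✓
b·Ac: 621/1808·904/1863 = 1/6 ✓; 3 stages ⇒ order 3.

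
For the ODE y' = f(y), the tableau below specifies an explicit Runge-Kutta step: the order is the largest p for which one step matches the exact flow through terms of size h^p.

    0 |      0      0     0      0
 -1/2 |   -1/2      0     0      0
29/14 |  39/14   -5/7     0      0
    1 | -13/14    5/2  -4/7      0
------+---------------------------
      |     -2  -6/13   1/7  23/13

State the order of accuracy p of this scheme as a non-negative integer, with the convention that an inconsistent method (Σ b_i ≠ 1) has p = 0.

b = (-2, -6/13, 1/7, 23/13)
c = (0, -1/2, 29/14, 1)
Ac = (0, 0, 5/14, -477/196)
Σ b_i: (-2)·1 + (-6/13)·1 + 1/7·1 + 23/13·1 = -50/91 ≠ 1 ⇒ order 0.

0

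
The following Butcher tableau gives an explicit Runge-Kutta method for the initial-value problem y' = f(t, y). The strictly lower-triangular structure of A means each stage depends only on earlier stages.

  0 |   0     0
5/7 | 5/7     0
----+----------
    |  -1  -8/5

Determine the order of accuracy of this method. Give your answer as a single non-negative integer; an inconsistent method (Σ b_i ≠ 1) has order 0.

b = (-1, -8/5)
c = (0, 5/7)
Σ b_i: (-1)·1 + (-8/5)·1 = -13/5 ≠ 1 ⇒ order 0.

0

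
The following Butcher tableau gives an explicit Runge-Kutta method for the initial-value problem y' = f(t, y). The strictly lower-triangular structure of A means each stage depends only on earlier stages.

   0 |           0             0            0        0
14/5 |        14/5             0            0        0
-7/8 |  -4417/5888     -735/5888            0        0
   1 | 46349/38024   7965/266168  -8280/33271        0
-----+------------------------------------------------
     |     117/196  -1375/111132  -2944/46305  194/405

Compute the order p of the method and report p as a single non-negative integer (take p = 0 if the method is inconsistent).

4

b = (117/196, -1375/111132, -2944/46305, 194/405)
c = (0, 14/5, -7/8, 1)
Ac = (0, 0, -1029/2944, 117/388)
Σ b_i: 117/196·1 + (-1375/111132)·1 + (-2944/46305)·1 + 194/405·1 = 1 ✓
b·c: (-1375/111132)·14/5 + (-2944/46305)·(-7/8) + 194/405·1 = 1/2 ✓
b·c²: (-1375/111132)·196/25 + (-2944/46305)·49/64 + 194/405·1 = 1/3 ✓
b·Ac: (-2944/46305)·(-1029/2944) + 194/405·117/388 = 1/6 ✓
b·c³: (-1375/111132)·2744/125 + (-2944/46305)·(-343/512) + 194/405·1 = 1/4 ✓
b·(c∘Ac): (-2944/46305)·7203/23552 + 194/405·117/388 = 1/8 ✓
b·Ac²: (-2944/46305)·(-7203/7360) + 194/405·171/3880 = 1/12 ✓
b·A²c: 194/405·135/1552 = 1/24 ✓; 4 stages ⇒ order 4.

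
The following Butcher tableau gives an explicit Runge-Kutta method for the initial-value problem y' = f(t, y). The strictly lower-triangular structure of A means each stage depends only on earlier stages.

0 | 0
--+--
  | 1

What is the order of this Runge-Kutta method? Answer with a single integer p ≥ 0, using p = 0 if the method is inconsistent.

1

b = (1)
c = (0)
Σ b_i: 1·1 = 1 ✓; 1 stage ⇒ order 1.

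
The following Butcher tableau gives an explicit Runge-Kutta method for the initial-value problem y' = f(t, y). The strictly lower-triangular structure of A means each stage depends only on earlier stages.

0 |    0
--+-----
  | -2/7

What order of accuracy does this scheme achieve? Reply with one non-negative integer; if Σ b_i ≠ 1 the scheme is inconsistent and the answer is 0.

b = (-2/7)
c = (0)
Σ b_i: (-2/7)·1 = -2/7 ≠ 1 ⇒ order 0.

0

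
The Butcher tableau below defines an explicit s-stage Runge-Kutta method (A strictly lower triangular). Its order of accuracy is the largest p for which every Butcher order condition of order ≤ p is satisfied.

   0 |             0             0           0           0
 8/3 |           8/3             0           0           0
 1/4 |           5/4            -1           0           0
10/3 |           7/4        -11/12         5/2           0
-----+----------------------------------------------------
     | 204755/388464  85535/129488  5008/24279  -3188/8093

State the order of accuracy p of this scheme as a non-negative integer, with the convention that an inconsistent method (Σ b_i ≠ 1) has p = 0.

b = (204755/388464, 85535/129488, 5008/24279, -3188/8093)
c = (0, 8/3, 1/4, 10/3)
Ac = (0, 0, -8/3, -131/72)
Σ b_i: 204755/388464·1 + 85535/129488·1 + 5008/24279·1 + (-3188/8093)·1 = 1 ✓
b·c: 85535/129488·8/3 + 5008/24279·1/4 + (-3188/8093)·10/3 = 1/2 ✓
b·c²: 85535/129488·64/9 + 5008/24279·1/16 + (-3188/8093)·100/9 = 1/3 ✓
b·Ac: 5008/24279·(-8/3) + (-3188/8093)·(-131/72) = 1/6 ✓
b·c³: 85535/129488·512/27 + 5008/24279·1/64 + (-3188/8093)·1000/27 = -1800703/874044 ≠ 1/4 ⇒ order 3.
b·(c∘Ac): 5008/24279·(-2/3) + (-3188/8093)·(-655/108) = 491987/218511 ≠ 1/8
b·Ac²: 5008/24279·(-64/9) + (-3188/8093)·(-5497/864) = 605671/582696 ≠ 1/12
b·A²c: (-3188/8093)·(-20/3) = 63760/24279 ≠ 1/24

3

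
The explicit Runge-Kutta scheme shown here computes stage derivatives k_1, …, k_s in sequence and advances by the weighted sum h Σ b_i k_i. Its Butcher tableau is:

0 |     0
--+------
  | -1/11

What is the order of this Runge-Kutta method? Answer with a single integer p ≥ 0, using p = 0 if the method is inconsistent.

0

b = (-1/11)
c = (0)
Σ b_i: (-1/11)·1 = -1/11 ≠ 1 ⇒ order 0.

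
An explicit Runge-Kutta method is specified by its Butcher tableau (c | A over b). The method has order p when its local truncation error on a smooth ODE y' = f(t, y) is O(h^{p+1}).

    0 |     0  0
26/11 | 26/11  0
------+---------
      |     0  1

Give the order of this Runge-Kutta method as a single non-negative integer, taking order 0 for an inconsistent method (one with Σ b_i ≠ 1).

b = (0, 1)
c = (0, 26/11)
Σ b_i: 1·1 = 1 ✓
b·c: 1·26/11 = 26/11 ≠ 1/2 ⇒ order 1.

1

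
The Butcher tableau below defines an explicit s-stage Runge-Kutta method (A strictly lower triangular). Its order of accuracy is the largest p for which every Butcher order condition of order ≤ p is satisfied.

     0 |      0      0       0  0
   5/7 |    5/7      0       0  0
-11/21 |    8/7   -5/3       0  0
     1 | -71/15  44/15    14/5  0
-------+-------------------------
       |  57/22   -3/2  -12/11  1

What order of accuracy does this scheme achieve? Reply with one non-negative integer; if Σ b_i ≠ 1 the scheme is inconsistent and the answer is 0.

2

b = (57/22, -3/2, -12/11, 1)
c = (0, 5/7, -11/21, 1)
Ac = (0, 0, -25/21, 22/35)
Σ b_i: 57/22·1 + (-3/2)·1 + (-12/11)·1 + 1·1 = 1 ✓
b·c: (-3/2)·5/7 + (-12/11)·(-11/21) + 1·1 = 1/2 ✓
b·c²: (-3/2)·25/49 + (-12/11)·121/441 + 1·1 = -19/294 ≠ 1/3 ⇒ order 2.
b·Ac: (-12/11)·(-25/21) + 1·22/35 = 106/55 ≠ 1/6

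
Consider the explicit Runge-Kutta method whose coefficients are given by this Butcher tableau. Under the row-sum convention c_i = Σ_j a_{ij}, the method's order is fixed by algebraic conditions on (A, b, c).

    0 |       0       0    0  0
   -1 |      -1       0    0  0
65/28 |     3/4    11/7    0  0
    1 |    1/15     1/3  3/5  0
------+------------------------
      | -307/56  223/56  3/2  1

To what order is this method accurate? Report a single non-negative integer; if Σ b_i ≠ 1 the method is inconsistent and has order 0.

b = (-307/56, 223/56, 3/2, 1)
c = (0, -1, 65/28, 1)
Ac = (0, 0, -11/7, 89/84)
Σ b_i: (-307/56)·1 + 223/56·1 + 3/2·1 + 1·1 = 1 ✓
b·c: 223/56·(-1) + 3/2·65/28 + 1·1 = 1/2 ✓
b·c²: 223/56·1 + 3/2·4225/784 + 1·1 = 20487/1568 ≠ 1/3 ⇒ order 2.
b·Ac: 3/2·(-11/7) + 1·89/84 = -109/84 ≠ 1/6

2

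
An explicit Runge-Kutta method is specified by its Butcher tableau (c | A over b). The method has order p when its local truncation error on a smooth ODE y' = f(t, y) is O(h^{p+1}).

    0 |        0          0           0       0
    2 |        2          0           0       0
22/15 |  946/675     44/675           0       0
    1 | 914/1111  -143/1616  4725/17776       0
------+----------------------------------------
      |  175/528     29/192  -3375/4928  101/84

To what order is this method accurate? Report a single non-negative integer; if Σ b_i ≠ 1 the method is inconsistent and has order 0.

4

b = (175/528, 29/192, -3375/4928, 101/84)
c = (0, 2, 22/15, 1)
Ac = (0, 0, 88/675, 43/202)
Σ b_i: 175/528·1 + 29/192·1 + (-3375/4928)·1 + 101/84·1 = 1 ✓
b·c: 29/192·2 + (-3375/4928)·22/15 + 101/84·1 = 1/2 ✓
b·c²: 29/192·4 + (-3375/4928)·484/225 + 101/84·1 = 1/3 ✓
b·Ac: (-3375/4928)·88/675 + 101/84·43/202 = 1/6 ✓
b·c³: 29/192·8 + (-3375/4928)·10648/3375 + 101/84·1 = 1/4 ✓
b·(c∘Ac): (-3375/4928)·1936/10125 + 101/84·43/202 = 1/8 ✓
b·Ac²: (-3375/4928)·176/675 + 101/84·22/101 = 1/12 ✓
b·A²c: 101/84·7/202 = 1/24 ✓; 4 stages ⇒ order 4.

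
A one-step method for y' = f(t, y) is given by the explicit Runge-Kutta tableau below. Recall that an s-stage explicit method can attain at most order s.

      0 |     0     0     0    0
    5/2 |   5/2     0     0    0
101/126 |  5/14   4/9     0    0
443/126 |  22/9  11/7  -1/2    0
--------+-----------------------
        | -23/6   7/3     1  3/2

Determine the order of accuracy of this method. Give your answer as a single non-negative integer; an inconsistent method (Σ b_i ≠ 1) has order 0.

1

b = (-23/6, 7/3, 1, 3/2)
c = (0, 5/2, 101/126, 443/126)
Ac = (0, 0, 10/9, 127/36)
Σ b_i: (-23/6)·1 + 7/3·1 + 1·1 + 3/2·1 = 1 ✓
b·c: 7/3·5/2 + 1·101/126 + 3/2·443/126 = 3001/252 ≠ 1/2 ⇒ order 1.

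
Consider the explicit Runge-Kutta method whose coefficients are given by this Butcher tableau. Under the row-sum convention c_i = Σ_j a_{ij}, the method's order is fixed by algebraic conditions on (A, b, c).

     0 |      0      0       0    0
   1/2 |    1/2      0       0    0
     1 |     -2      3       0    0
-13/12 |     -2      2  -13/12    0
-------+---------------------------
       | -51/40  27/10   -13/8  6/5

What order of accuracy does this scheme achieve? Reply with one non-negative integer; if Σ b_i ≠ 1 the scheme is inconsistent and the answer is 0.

1

b = (-51/40, 27/10, -13/8, 6/5)
c = (0, 1/2, 1, -13/12)
Ac = (0, 0, 3/2, -1/12)
Σ b_i: (-51/40)·1 + 27/10·1 + (-13/8)·1 + 6/5·1 = 1 ✓
b·c: 27/10·1/2 + (-13/8)·1 + 6/5·(-13/12) = -63/40 ≠ 1/2 ⇒ order 1.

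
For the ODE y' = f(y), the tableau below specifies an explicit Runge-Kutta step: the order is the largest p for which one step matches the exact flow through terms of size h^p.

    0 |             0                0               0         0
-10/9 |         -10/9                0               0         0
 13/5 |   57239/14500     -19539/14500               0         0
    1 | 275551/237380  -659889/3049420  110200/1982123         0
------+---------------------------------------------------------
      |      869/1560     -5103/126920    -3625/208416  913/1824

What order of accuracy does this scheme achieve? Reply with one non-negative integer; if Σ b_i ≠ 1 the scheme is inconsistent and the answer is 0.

b = (869/1560, -5103/126920, -3625/208416, 913/1824)
c = (0, -10/9, 13/5, 1)
Ac = (0, 0, 2171/1450, 703/1826)
Σ b_i: 869/1560·1 + (-5103/126920)·1 + (-3625/208416)·1 + 913/1824·1 = 1 ✓
b·c: (-5103/126920)·(-10/9) + (-3625/208416)·13/5 + 913/1824·1 = 1/2 ✓
b·c²: (-5103/126920)·100/81 + (-3625/208416)·169/25 + 913/1824·1 = 1/3 ✓
b·Ac: (-3625/208416)·2171/1450 + 913/1824·703/1826 = 1/6 ✓
b·c³: (-5103/126920)·(-1000/729) + (-3625/208416)·2197/125 + 913/1824·1 = 1/4 ✓
b·(c∘Ac): (-3625/208416)·28223/7250 + 913/1824·703/1826 = 1/8 ✓
b·Ac²: (-3625/208416)·(-2171/1305) + 913/1824·893/8217 = 1/12 ✓
b·A²c: 913/1824·76/913 = 1/24 ✓; 4 stages ⇒ order 4.

4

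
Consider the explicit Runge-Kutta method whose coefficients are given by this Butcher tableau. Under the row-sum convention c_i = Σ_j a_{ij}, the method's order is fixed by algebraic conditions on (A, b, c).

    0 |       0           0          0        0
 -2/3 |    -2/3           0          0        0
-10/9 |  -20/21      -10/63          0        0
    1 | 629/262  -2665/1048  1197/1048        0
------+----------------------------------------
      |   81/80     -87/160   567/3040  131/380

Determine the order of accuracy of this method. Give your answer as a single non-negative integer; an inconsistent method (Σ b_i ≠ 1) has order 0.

4

b = (81/80, -87/160, 567/3040, 131/380)
c = (0, -2/3, -10/9, 1)
Ac = (0, 0, 20/189, 335/786)
Σ b_i: 81/80·1 + (-87/160)·1 + 567/3040·1 + 131/380·1 = 1 ✓
b·c: (-87/160)·(-2/3) + 567/3040·(-10/9) + 131/380·1 = 1/2 ✓
b·c²: (-87/160)·4/9 + 567/3040·100/81 + 131/380·1 = 1/3 ✓
b·Ac: 567/3040·20/189 + 131/380·335/786 = 1/6 ✓
b·c³: (-87/160)·(-8/27) + 567/3040·(-1000/729) + 131/380·1 = 1/4 ✓
b·(c∘Ac): 567/3040·(-200/1701) + 131/380·335/786 = 1/8 ✓
b·Ac²: 567/3040·(-40/567) + 131/380·110/393 = 1/12 ✓
b·A²c: 131/380·95/786 = 1/24 ✓; 4 stages ⇒ order 4.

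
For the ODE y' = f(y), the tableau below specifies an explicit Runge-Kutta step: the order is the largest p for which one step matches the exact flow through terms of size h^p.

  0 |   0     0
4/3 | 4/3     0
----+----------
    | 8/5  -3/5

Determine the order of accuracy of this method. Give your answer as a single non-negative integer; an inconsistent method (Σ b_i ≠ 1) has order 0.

b = (8/5, -3/5)
c = (0, 4/3)
Σ b_i: 8/5·1 + (-3/5)·1 = 1 ✓
b·c: (-3/5)·4/3 = -4/5 ≠ 1/2 ⇒ order 1.

1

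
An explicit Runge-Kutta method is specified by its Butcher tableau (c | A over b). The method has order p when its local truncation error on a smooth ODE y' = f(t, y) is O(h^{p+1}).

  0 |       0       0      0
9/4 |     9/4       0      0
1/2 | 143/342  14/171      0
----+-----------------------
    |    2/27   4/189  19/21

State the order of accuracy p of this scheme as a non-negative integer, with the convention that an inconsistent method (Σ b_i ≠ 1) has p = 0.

b = (2/27, 4/189, 19/21)
c = (0, 9/4, 1/2)
Ac = (0, 0, 7/38)
Σ b_i: 2/27·1 + 4/189·1 + 19/21·1 = 1 ✓
b·c: 4/189·9/4 + 19/21·1/2 = 1/2 ✓
b·c²: 4/189·81/16 + 19/21·1/4 = 1/3 ✓
b·Ac: 19/21·7/38 = 1/6 ✓; 3 stages ⇒ order 3.

3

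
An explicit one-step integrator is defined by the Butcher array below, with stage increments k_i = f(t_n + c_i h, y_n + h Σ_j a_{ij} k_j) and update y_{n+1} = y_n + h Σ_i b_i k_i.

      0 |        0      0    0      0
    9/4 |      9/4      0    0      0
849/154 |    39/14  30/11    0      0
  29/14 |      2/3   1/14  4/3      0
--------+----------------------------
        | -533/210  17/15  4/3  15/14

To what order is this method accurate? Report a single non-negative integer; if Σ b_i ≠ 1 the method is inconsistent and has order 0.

b = (-533/210, 17/15, 4/3, 15/14)
c = (0, 9/4, 849/154, 29/14)
Ac = (0, 0, 135/22, 661/88)
Σ b_i: (-533/210)·1 + 17/15·1 + 4/3·1 + 15/14·1 = 1 ✓
b·c: 17/15·9/4 + 4/3·849/154 + 15/14·29/14 = 65327/5390 ≠ 1/2 ⇒ order 1.

1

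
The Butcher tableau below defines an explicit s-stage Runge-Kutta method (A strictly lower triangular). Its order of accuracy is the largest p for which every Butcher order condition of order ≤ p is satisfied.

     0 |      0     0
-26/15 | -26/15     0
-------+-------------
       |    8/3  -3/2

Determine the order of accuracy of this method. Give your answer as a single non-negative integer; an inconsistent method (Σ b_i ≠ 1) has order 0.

b = (8/3, -3/2)
c = (0, -26/15)
Σ b_i: 8/3·1 + (-3/2)·1 = 7/6 ≠ 1 ⇒ order 0.

0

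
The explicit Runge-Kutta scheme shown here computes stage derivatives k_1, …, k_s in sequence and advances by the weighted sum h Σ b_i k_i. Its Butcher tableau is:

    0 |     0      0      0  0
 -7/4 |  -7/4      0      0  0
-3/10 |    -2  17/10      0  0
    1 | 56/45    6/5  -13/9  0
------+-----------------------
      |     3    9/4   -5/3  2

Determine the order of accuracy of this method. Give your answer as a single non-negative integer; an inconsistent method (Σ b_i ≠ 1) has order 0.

0

b = (3, 9/4, -5/3, 2)
c = (0, -7/4, -3/10, 1)
Ac = (0, 0, -119/40, -5/3)
Σ b_i: 3·1 + 9/4·1 + (-5/3)·1 + 2·1 = 67/12 ≠ 1 ⇒ order 0.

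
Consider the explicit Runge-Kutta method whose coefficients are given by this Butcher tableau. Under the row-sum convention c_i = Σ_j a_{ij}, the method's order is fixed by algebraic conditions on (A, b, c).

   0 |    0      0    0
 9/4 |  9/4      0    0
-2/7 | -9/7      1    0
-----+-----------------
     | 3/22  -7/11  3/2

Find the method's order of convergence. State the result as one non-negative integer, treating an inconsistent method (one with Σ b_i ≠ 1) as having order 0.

b = (3/22, -7/11, 3/2)
c = (0, 9/4, -2/7)
Ac = (0, 0, 9/4)
Σ b_i: 3/22·1 + (-7/11)·1 + 3/2·1 = 1 ✓
b·c: (-7/11)·9/4 + 3/2·(-2/7) = -573/308 ≠ 1/2 ⇒ order 1.

1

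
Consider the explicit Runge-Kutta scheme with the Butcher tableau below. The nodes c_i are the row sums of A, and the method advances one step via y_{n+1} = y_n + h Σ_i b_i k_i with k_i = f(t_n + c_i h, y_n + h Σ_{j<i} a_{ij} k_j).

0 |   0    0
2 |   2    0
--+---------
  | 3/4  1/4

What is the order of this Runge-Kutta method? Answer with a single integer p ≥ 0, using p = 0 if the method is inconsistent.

b = (3/4, 1/4)
c = (0, 2)
Σ b_i: 3/4·1 + 1/4·1 = 1 ✓
b·c: 1/4·2 = 1/2 ✓; 2 stages ⇒ order 2.

2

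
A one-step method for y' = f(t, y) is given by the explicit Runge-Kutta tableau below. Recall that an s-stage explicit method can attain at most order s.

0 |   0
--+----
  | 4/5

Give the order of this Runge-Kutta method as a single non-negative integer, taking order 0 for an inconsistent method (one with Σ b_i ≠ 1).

b = (4/5)
c = (0)
Σ b_i: 4/5·1 = 4/5 ≠ 1 ⇒ order 0.

0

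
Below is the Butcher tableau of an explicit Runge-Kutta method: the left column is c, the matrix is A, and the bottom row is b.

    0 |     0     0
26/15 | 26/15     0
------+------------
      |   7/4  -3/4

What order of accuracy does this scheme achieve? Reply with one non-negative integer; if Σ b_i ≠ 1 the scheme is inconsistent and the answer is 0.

b = (7/4, -3/4)
c = (0, 26/15)
Σ b_i: 7/4·1 + (-3/4)·1 = 1 ✓
b·c: (-3/4)·26/15 = -13/10 ≠ 1/2 ⇒ order 1.

1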